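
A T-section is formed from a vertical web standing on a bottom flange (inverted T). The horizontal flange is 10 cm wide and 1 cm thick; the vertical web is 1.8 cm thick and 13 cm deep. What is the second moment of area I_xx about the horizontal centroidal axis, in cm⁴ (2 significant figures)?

I_xx ≈ 670 cm⁴

Break the section into simple shapes (no overlaps), measuring from the bottom-left corner of the bounding box.
Flange: 10 × 1, A = 10 cm², y = 0.5 cm, Ī = 0.8333 cm⁴.
Web: 1.8 × 13, A = 23.4 cm², y = 7.5 cm, Ī = 329.6 cm⁴.
Centroid: ȳ = ΣA·y / ΣA = 5.404 cm.
Transfer each piece to the horizontal centroidal axis using Ī + A·d² with d = y − 5.404:
  flange: d = -4.904 cm → contributes +241.3 cm⁴
  web: d = 2.096 cm → contributes +432.3 cm⁴
Total I = 673.7 cm⁴.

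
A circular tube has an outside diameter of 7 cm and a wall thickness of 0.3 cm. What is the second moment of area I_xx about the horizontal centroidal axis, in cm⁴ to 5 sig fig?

Split into non-overlapping primitives; take the origin at the lower-left of the bounding box.
Outer circle: ⌀7, A = 38.48451 cm², y = 3.5 cm, Ī = 117.8588 cm⁴.
Bore (subtracted): ⌀6.4, A = 32.16991 cm², y = 3.5 cm, Ī = 82.35497 cm⁴.
By symmetry the centroid is at mid-height, ȳ = 3.5 cm.
All pieces are centred on the horizontal centroidal axis, so I = ΣĪ (holes subtracted) = 35.50385 cm⁴.

I_xx ≈ 35.504 cm⁴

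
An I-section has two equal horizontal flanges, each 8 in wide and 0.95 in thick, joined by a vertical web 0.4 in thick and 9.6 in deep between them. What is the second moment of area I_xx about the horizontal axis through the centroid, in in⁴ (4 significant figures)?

I_xx ≈ 453.6 in⁴

Treat the section as a set of non-overlapping primitives; coordinates are from the bounding-box lower-left.
Bottom flange: 8 × 0.95, A = 7.6 in², y = 0.475 in, Ī = 0.571583 in⁴.
Web: 0.4 × 9.6, A = 3.84 in², y = 5.75 in, Ī = 29.4912 in⁴.
Top flange: 8 × 0.95, A = 7.6 in², y = 11.025 in, Ī = 0.571583 in⁴.
By symmetry the centroid is at mid-height, ȳ = 5.75 in.
Transfer each piece to the horizontal axis through the centroid using Ī + A·d² with d = y − 5.75:
  bottom flange: d = -5.275 in → contributes +212.046 in⁴
  web: d = 0 in → contributes +29.4912 in⁴
  top flange: d = 5.275 in → contributes +212.046 in⁴
Total I = 453.584 in⁴.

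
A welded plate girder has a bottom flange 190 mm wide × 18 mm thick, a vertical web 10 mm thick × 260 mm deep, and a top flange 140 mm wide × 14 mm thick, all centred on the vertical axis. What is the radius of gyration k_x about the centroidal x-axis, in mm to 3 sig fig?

Treat the section as a set of non-overlapping primitives; coordinates are from the bounding-box lower-left.
Bottom plate: 190 × 18, A = 3 420 mm², y = 9 mm, Ī = 92 340 mm⁴.
Web plate: 10 × 260, A = 2 600 mm², y = 148 mm, Ī = 14 646 667 mm⁴.
Top plate: 140 × 14, A = 1 960 mm², y = 285 mm, Ī = 32 013 mm⁴.
Centroid: ȳ = ΣA·y / ΣA = 122.08 mm.
Transfer each piece to the centroidal x-axis using Ī + A·d² with d = y − 122.08:
  bottom plate: d = -113.08 mm → contributes +43 822 392 mm⁴
  web plate: d = 25.922 mm → contributes +16 393 778 mm⁴
  top plate: d = 162.92 mm → contributes +52 057 622 mm⁴
Total I = 112 273 792 mm⁴.
Radius of gyration: k = √(I/A) = √(112 273 792 / 7 980) = 118.61 mm.

k_x ≈ 119 mm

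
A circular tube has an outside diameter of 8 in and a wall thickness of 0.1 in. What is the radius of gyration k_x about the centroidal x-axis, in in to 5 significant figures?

Split into non-overlapping primitives; take the origin at the lower-left of the bounding box.
Outer circle: ⌀8, A = 50.26548 in², y = 4 in, Ī = 201.0619 in⁴.
Bore (subtracted): ⌀7.8, A = 47.78362 in², y = 4 in, Ī = 181.6972 in⁴.
By symmetry the centroid is at mid-height, ȳ = 4 in.
All pieces are centred on the centroidal x-axis, so I = ΣĪ (holes subtracted) = 19.3647 in⁴.
Radius of gyration: k = √(I/A) = √(19.3647 / 2.481858) = 2.793296 in.

k_x ≈ 2.7933 in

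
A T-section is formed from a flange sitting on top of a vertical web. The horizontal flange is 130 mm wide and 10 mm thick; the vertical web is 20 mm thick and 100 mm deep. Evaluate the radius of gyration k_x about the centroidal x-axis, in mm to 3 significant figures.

Treat the section as a set of non-overlapping primitives; coordinates are from the bounding-box lower-left.
Flange: 130 × 10, A = 1 300 mm², y = 105 mm, Ī = 10 833 mm⁴.
Web: 20 × 100, A = 2 000 mm², y = 50 mm, Ī = 1 666 667 mm⁴.
Centroid: ȳ = ΣA·y / ΣA = 71.667 mm.
Transfer each piece to the centroidal x-axis using Ī + A·d² with d = y − 71.667:
  flange: d = 33.333 mm → contributes +1 455 278 mm⁴
  web: d = -21.667 mm → contributes +2 605 556 mm⁴
Total I = 4 060 833 mm⁴.
Radius of gyration: k = √(I/A) = √(4 060 833 / 3 300) = 35.079 mm.

k_x ≈ 35.1 mm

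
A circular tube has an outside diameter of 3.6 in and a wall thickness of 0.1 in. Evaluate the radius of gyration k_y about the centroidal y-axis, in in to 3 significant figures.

Split into non-overlapping primitives; take the origin at the lower-left of the bounding box.
Outer circle: ⌀3.6, A = 10.179 in², x = 1.8 in, Ī = 8.2448 in⁴.
Bore (subtracted): ⌀3.4, A = 9.0792 in², x = 1.8 in, Ī = 6.5597 in⁴.
By symmetry the centroid is at mid-width, x̄ = 1.8 in.
All pieces are centred on the centroidal y-axis, so I = ΣĪ (holes subtracted) = 1.6851 in⁴.
Radius of gyration: k = √(I/A) = √(1.6851 / 1.0996) = 1.2379 in.

k_y ≈ 1.24 in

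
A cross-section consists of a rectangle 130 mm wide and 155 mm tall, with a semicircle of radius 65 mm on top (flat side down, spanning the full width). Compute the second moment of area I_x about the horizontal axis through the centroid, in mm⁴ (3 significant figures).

Treat the section as a set of non-overlapping primitives; coordinates are from the bounding-box lower-left.
Rectangular body: 130 × 155, A = 20 150 mm², y = 77.5 mm, Ī = 40 341 979 mm⁴.
Semicircular cap: semicircle r = 65, A = 6636.6 mm², y = 182.59 mm, Ī = 1 959 230 mm⁴.
Centroid: ȳ = ΣA·y / ΣA = 103.54 mm.
Transfer each piece to the horizontal axis through the centroid using Ī + A·d² with d = y − 103.54:
  rectangular body: d = -26.036 mm → contributes +54 001 309 mm⁴
  semicircular cap: d = 79.051 mm → contributes +43 431 504 mm⁴
Total I = 97 432 812 mm⁴.

I_x ≈ 9.74 × 10⁷ mm⁴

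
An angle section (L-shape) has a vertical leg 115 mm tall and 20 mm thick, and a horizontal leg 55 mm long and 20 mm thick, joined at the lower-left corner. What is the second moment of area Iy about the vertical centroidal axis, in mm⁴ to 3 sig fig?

Iy ≈ 5.54 × 10⁵ mm⁴

Split into non-overlapping primitives; take the origin at the lower-left of the bounding box.
Vertical leg: 20 × 115, A = 2 300 mm², x = 10 mm, Ī = 76 667 mm⁴.
Horizontal leg (remainder): 35 × 20, A = 700 mm², x = 37.5 mm, Ī = 71 458 mm⁴.
Centroid: x̄ = ΣA·x / ΣA = 16.417 mm.
Transfer each piece to the vertical centroidal axis using Ī + A·d² with d = x − 16.417:
  vertical leg: d = -6.4167 mm → contributes +171 366 mm⁴
  horizontal leg (remainder): d = 21.083 mm → contributes +382 613 mm⁴
Total I = 553 979 mm⁴.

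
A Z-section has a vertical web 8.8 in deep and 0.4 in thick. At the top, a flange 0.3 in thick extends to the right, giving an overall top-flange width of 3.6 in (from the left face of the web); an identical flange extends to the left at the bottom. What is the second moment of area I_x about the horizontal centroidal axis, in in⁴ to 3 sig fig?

I_x ≈ 57.4 in⁴

Break the section into simple shapes (no overlaps), measuring from the bottom-left corner of the bounding box.
Web: 0.4 × 8.8, A = 3.52 in², y = 4.4 in, Ī = 22.716 in⁴.
Top flange (beyond web): 3.2 × 0.3, A = 0.96 in², y = 8.65 in, Ī = 0.0072 in⁴.
Bottom flange (beyond web): 3.2 × 0.3, A = 0.96 in², y = 0.15 in, Ī = 0.0072 in⁴.
Centroid: ȳ = ΣA·y / ΣA = 4.4 in.
Transfer each piece to the horizontal centroidal axis using Ī + A·d² with d = y − 4.4:
  web: d = 0 in → contributes +22.716 in⁴
  top flange (beyond web): d = 4.25 in → contributes +17.347 in⁴
  bottom flange (beyond web): d = -4.25 in → contributes +17.347 in⁴
Total I = 57.41 in⁴.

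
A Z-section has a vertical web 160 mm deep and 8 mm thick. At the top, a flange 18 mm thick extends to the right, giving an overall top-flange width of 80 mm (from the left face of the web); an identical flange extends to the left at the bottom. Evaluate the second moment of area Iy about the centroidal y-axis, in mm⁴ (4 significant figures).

Iy ≈ 5.274 × 10⁶ mm⁴

Break the section into simple shapes (no overlaps), measuring from the bottom-left corner of the bounding box.
Web: 8 × 160, A = 1 280 mm², x = 76 mm, Ī = 6826.67 mm⁴.
Top flange (beyond web): 72 × 18, A = 1 296 mm², x = 116 mm, Ī = 559 872 mm⁴.
Bottom flange (beyond web): 72 × 18, A = 1 296 mm², x = 36 mm, Ī = 559 872 mm⁴.
Centroid: x̄ = ΣA·x / ΣA = 76 mm.
Transfer each piece to the centroidal y-axis using Ī + A·d² with d = x − 76:
  web: d = 0 mm → contributes +6826.67 mm⁴
  top flange (beyond web): d = 40 mm → contributes +2 633 472 mm⁴
  bottom flange (beyond web): d = -40 mm → contributes +2 633 472 mm⁴
Total I = 5 273 771 mm⁴.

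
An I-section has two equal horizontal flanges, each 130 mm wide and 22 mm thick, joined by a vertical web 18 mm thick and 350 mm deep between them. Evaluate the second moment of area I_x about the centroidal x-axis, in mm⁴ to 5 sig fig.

Decompose the section into non-overlapping parts with the origin at the bottom-left of its bounding rectangle.
Bottom flange: 130 × 22, A = 2 860 mm², y = 11 mm, Ī = 115353.3 mm⁴.
Web: 18 × 350, A = 6 300 mm², y = 197 mm, Ī = 64 312 500 mm⁴.
Top flange: 130 × 22, A = 2 860 mm², y = 383 mm, Ī = 115353.3 mm⁴.
By symmetry the centroid is at mid-height, ȳ = 197 mm.
Transfer each piece to the centroidal x-axis using Ī + A·d² with d = y − 197:
  bottom flange: d = -186 mm → contributes +99 059 913 mm⁴
  web: d = 0 mm → contributes +64 312 500 mm⁴
  top flange: d = 186 mm → contributes +99 059 913 mm⁴
Total I = 262 432 327 mm⁴.

I_x ≈ 2.6243 × 10⁸ mm⁴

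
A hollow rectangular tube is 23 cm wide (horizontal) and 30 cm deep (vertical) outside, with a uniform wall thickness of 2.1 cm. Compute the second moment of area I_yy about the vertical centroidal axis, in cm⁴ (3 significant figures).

Split into non-overlapping primitives; take the origin at the lower-left of the bounding box.
Outer rectangle: 23 × 30, A = 690 cm², x = 11.5 cm, Ī = 30 418 cm⁴.
Inner void (subtracted): 18.8 × 25.8, A = 485.04 cm², x = 11.5 cm, Ī = 14 286 cm⁴.
By symmetry the centroid is at mid-width, x̄ = 11.5 cm.
All pieces are centred on the vertical centroidal axis, so I = ΣĪ (holes subtracted) = 16 131 cm⁴.

I_yy ≈ 1.61 × 10⁴ cm⁴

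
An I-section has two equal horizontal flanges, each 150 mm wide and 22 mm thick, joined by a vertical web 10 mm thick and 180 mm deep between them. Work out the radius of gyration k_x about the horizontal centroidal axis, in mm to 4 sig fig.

k_x ≈ 92.87 mm

Split into non-overlapping primitives; take the origin at the lower-left of the bounding box.
Bottom flange: 150 × 22, A = 3 300 mm², y = 11 mm, Ī = 133 100 mm⁴.
Web: 10 × 180, A = 1 800 mm², y = 112 mm, Ī = 4 860 000 mm⁴.
Top flange: 150 × 22, A = 3 300 mm², y = 213 mm, Ī = 133 100 mm⁴.
By symmetry the centroid is at mid-height, ȳ = 112 mm.
Transfer each piece to the horizontal centroidal axis using Ī + A·d² with d = y − 112:
  bottom flange: d = -101 mm → contributes +33 796 400 mm⁴
  web: d = 0 mm → contributes +4 860 000 mm⁴
  top flange: d = 101 mm → contributes +33 796 400 mm⁴
Total I = 72 452 800 mm⁴.
Radius of gyration: k = √(I/A) = √(72 452 800 / 8 400) = 92.8727 mm.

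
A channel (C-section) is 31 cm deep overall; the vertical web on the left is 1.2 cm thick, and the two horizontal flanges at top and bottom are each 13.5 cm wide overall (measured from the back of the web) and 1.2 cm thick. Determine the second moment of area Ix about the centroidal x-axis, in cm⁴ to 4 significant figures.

Decompose the section into non-overlapping parts with the origin at the bottom-left of its bounding rectangle.
Web: 1.2 × 31, A = 37.2 cm², y = 15.5 cm, Ī = 2979.1 cm⁴.
Top flange (beyond web): 12.3 × 1.2, A = 14.76 cm², y = 30.4 cm, Ī = 1.7712 cm⁴.
Bottom flange (beyond web): 12.3 × 1.2, A = 14.76 cm², y = 0.6 cm, Ī = 1.7712 cm⁴.
By symmetry the centroid is at mid-height, ȳ = 15.5 cm.
Transfer each piece to the centroidal x-axis using Ī + A·d² with d = y − 15.5:
  web: d = 0 cm → contributes +2979.1 cm⁴
  top flange (beyond web): d = 14.9 cm → contributes +3278.64 cm⁴
  bottom flange (beyond web): d = -14.9 cm → contributes +3278.64 cm⁴
Total I = 9536.38 cm⁴.

Ix ≈ 9536 cm⁴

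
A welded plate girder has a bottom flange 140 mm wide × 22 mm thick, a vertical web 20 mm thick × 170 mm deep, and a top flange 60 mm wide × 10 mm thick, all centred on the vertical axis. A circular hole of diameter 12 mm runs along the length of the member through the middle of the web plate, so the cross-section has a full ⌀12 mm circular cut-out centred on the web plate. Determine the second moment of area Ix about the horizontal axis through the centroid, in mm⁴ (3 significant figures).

Treat the section as a set of non-overlapping primitives; coordinates are from the bounding-box lower-left.
Bottom plate: 140 × 22, A = 3 080 mm², y = 11 mm, Ī = 124 227 mm⁴.
Web plate: 20 × 170, A = 3 400 mm², y = 107 mm, Ī = 8 188 333 mm⁴.
Top plate: 60 × 10, A = 600 mm², y = 197 mm, Ī = 5 000 mm⁴.
Hole (subtracted): ⌀12, A = 113.1 mm², y = 107 mm, Ī = 1017.9 mm⁴.
Centroid: ȳ = ΣA·y / ΣA = 72.31 mm.
Transfer each piece to the horizontal axis through the centroid using Ī + A·d² with d = y − 72.31:
  bottom plate: d = -61.31 mm → contributes +11 701 789 mm⁴
  web plate: d = 34.69 mm → contributes +12 279 817 mm⁴
  top plate: d = 124.69 mm → contributes +9 333 518 mm⁴
  hole: d = 34.69 mm → contributes −137 117 mm⁴
Total I = 33 178 007 mm⁴.

Ix ≈ 3.32 × 10⁷ mm⁴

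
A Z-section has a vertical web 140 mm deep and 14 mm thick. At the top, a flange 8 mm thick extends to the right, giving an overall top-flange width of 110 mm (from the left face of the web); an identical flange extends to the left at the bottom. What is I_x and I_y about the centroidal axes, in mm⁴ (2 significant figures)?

Break the section into simple shapes (no overlaps), measuring from the bottom-left corner of the bounding box.
Web: 14 × 140, A = 1 960 mm², y = 70 mm, Ī = 3 201 333 mm⁴.
Top flange (beyond web): 96 × 8, A = 768 mm², y = 136 mm, Ī = 4 096 mm⁴.
Bottom flange (beyond web): 96 × 8, A = 768 mm², y = 4 mm, Ī = 4 096 mm⁴.
Centroid: ȳ = ΣA·y / ΣA = 70 mm.
Transfer each piece to the centroidal x-axis using Ī + A·d² with d = y − 70:
  web: d = 0 mm → contributes +3 201 333 mm⁴
  top flange (beyond web): d = 66 mm → contributes +3 349 504 mm⁴
  bottom flange (beyond web): d = -66 mm → contributes +3 349 504 mm⁴
Total I = 9 900 341 mm⁴.
For the y-axis: x̄ = 103 mm.
Repeating about the centroidal y-axis gives I_y = 5 858 061 mm⁴.

I_x ≈ 9.9 × 10⁶ mm⁴, I_y ≈ 5.9 × 10⁶ mm⁴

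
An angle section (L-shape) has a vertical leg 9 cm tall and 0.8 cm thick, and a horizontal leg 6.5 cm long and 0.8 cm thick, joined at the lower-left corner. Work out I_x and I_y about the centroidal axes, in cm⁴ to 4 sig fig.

I_x ≈ 95.77 cm⁴, I_y ≈ 42.22 cm⁴

Break the section into simple shapes (no overlaps), measuring from the bottom-left corner of the bounding box.
Vertical leg: 0.8 × 9, A = 7.2 cm², y = 4.5 cm, Ī = 48.6 cm⁴.
Horizontal leg (remainder): 5.7 × 0.8, A = 4.56 cm², y = 0.4 cm, Ī = 0.2432 cm⁴.
Centroid: ȳ = ΣA·y / ΣA = 2.9102 cm.
Transfer each piece to the centroidal x-axis using Ī + A·d² with d = y − 2.9102:
  vertical leg: d = 1.5898 cm → contributes +66.7976 cm⁴
  horizontal leg (remainder): d = -2.5102 cm → contributes +28.9763 cm⁴
Total I = 95.774 cm⁴.
For the y-axis: x̄ = 1.6602 cm.
Repeating about the centroidal y-axis gives I_y = 42.219 cm⁴.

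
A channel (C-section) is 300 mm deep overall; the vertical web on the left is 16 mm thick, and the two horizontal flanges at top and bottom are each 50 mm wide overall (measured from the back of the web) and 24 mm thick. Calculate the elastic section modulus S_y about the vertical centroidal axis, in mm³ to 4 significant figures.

S_y ≈ 2.863 × 10⁴ mm³

Decompose the section into non-overlapping parts with the origin at the bottom-left of its bounding rectangle.
Web: 16 × 300, A = 4 800 mm², x = 8 mm, Ī = 102 400 mm⁴.
Top flange (beyond web): 34 × 24, A = 816 mm², x = 33 mm, Ī = 78 608 mm⁴.
Bottom flange (beyond web): 34 × 24, A = 816 mm², x = 33 mm, Ī = 78 608 mm⁴.
Centroid: x̄ = ΣA·x / ΣA = 14.3433 mm.
Transfer each piece to the vertical centroidal axis using Ī + A·d² with d = x − 14.3433:
  web: d = -6.34328 mm → contributes +295 539 mm⁴
  top flange (beyond web): d = 18.6567 mm → contributes +362 636 mm⁴
  bottom flange (beyond web): d = 18.6567 mm → contributes +362 636 mm⁴
Total I = 1 020 810 mm⁴.
Extreme fibre distance c = 35.6567 mm; S = I/c = 28628.8 mm³.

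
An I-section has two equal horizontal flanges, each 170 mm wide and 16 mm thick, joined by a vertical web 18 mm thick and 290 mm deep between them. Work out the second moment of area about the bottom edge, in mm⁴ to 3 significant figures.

Treat the section as a set of non-overlapping primitives; coordinates are from the bounding-box lower-left.
Bottom flange: 170 × 16, A = 2 720 mm², y = 8 mm, Ī = 58 027 mm⁴.
Web: 18 × 290, A = 5 220 mm², y = 161 mm, Ī = 36 583 500 mm⁴.
Top flange: 170 × 16, A = 2 720 mm², y = 314 mm, Ī = 58 027 mm⁴.
Transfer each piece to the base of the section using Ī + A·d² with d = y − 0:
  bottom flange: d = 8 mm → contributes +232 107 mm⁴
  web: d = 161 mm → contributes +171 891 120 mm⁴
  top flange: d = 314 mm → contributes +268 239 147 mm⁴
Total I = 440 362 373 mm⁴.

I_base ≈ 4.40 × 10⁸ mm⁴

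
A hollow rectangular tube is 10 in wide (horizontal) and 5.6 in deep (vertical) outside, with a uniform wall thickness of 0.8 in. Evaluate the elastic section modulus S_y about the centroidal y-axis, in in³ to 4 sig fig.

S_y ≈ 53.82 in³

Treat the section as a set of non-overlapping primitives; coordinates are from the bounding-box lower-left.
Outer rectangle: 10 × 5.6, A = 56 in², x = 5 in, Ī = 466.667 in⁴.
Inner void (subtracted): 8.4 × 4, A = 33.6 in², x = 5 in, Ī = 197.568 in⁴.
By symmetry the centroid is at mid-width, x̄ = 5 in.
All pieces are centred on the centroidal y-axis, so I = ΣĪ (holes subtracted) = 269.099 in⁴.
Extreme fibre distance c = 5 in; S = I/c = 53.8197 in³.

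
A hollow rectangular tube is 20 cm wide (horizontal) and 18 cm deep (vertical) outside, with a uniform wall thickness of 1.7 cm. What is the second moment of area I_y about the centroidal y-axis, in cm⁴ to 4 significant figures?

Treat the section as a set of non-overlapping primitives; coordinates are from the bounding-box lower-left.
Outer rectangle: 20 × 18, A = 360 cm², x = 10 cm, Ī = 12 000 cm⁴.
Inner void (subtracted): 16.6 × 14.6, A = 242.36 cm², x = 10 cm, Ī = 5565.39 cm⁴.
By symmetry the centroid is at mid-width, x̄ = 10 cm.
All pieces are centred on the centroidal y-axis, so I = ΣĪ (holes subtracted) = 6434.61 cm⁴.

I_y ≈ 6435 cm⁴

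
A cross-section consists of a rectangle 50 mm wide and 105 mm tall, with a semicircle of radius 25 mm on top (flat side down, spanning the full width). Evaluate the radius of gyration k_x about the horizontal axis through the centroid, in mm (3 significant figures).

Treat the section as a set of non-overlapping primitives; coordinates are from the bounding-box lower-left.
Rectangular body: 50 × 105, A = 5 250 mm², y = 52.5 mm, Ī = 4 823 438 mm⁴.
Semicircular cap: semicircle r = 25, A = 981.75 mm², y = 115.61 mm, Ī = 42 874 mm⁴.
Centroid: ȳ = ΣA·y / ΣA = 62.442 mm.
Transfer each piece to the horizontal axis through the centroid using Ī + A·d² with d = y − 62.442:
  rectangular body: d = -9.9424 mm → contributes +5 342 405 mm⁴
  semicircular cap: d = 53.168 mm → contributes +2 818 108 mm⁴
Total I = 8 160 513 mm⁴.
Radius of gyration: k = √(I/A) = √(8 160 513 / 6231.7) = 36.187 mm.

k_x ≈ 36.2 mm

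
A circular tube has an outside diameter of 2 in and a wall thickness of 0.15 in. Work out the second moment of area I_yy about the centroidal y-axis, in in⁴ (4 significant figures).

Split into non-overlapping primitives; take the origin at the lower-left of the bounding box.
Outer circle: ⌀2, A = 3.14159 in², x = 1 in, Ī = 0.785398 in⁴.
Bore (subtracted): ⌀1.7, A = 2.2698 in², x = 1 in, Ī = 0.409983 in⁴.
By symmetry the centroid is at mid-width, x̄ = 1 in.
All pieces are centred on the centroidal y-axis, so I = ΣĪ (holes subtracted) = 0.375415 in⁴.

I_yy ≈ 0.3754 in⁴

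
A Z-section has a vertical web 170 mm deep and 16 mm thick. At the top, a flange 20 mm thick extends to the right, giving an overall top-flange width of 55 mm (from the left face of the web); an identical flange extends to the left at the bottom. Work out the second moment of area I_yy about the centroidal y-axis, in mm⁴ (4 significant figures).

Split into non-overlapping primitives; take the origin at the lower-left of the bounding box.
Web: 16 × 170, A = 2 720 mm², x = 47 mm, Ī = 58026.7 mm⁴.
Top flange (beyond web): 39 × 20, A = 780 mm², x = 74.5 mm, Ī = 98 865 mm⁴.
Bottom flange (beyond web): 39 × 20, A = 780 mm², x = 19.5 mm, Ī = 98 865 mm⁴.
Centroid: x̄ = ΣA·x / ΣA = 47 mm.
Transfer each piece to the centroidal y-axis using Ī + A·d² with d = x − 47:
  web: d = 0 mm → contributes +58026.7 mm⁴
  top flange (beyond web): d = 27.5 mm → contributes +688 740 mm⁴
  bottom flange (beyond web): d = -27.5 mm → contributes +688 740 mm⁴
Total I = 1 435 507 mm⁴.

I_yy ≈ 1.436 × 10⁶ mm⁴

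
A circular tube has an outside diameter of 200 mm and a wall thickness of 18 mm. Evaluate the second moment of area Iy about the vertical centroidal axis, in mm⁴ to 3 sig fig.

Iy ≈ 4.30 × 10⁷ mm⁴

Treat the section as a set of non-overlapping primitives; coordinates are from the bounding-box lower-left.
Outer circle: ⌀200, A = 31 416 mm², x = 100 mm, Ī = 78 539 816 mm⁴.
Bore (subtracted): ⌀164, A = 21 124 mm², x = 100 mm, Ī = 35 509 560 mm⁴.
By symmetry the centroid is at mid-width, x̄ = 100 mm.
All pieces are centred on the vertical centroidal axis, so I = ΣĪ (holes subtracted) = 43 030 256 mm⁴.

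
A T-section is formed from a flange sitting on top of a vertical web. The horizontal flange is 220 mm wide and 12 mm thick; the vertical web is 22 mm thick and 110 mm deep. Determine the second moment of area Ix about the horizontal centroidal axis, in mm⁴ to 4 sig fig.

Decompose the section into non-overlapping parts with the origin at the bottom-left of its bounding rectangle.
Flange: 220 × 12, A = 2 640 mm², y = 116 mm, Ī = 31 680 mm⁴.
Web: 22 × 110, A = 2 420 mm², y = 55 mm, Ī = 2 440 167 mm⁴.
Centroid: ȳ = ΣA·y / ΣA = 86.8261 mm.
Transfer each piece to the horizontal centroidal axis using Ī + A·d² with d = y − 86.8261:
  flange: d = 29.1739 mm → contributes +2 278 629 mm⁴
  web: d = -31.8261 mm → contributes +4 891 384 mm⁴
Total I = 7 170 014 mm⁴.

Ix ≈ 7.170 × 10⁶ mm⁴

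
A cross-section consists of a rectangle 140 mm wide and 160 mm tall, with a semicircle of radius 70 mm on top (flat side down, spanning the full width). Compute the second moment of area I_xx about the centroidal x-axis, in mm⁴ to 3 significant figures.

I_xx ≈ 1.19 × 10⁸ mm⁴

Break the section into simple shapes (no overlaps), measuring from the bottom-left corner of the bounding box.
Rectangular body: 140 × 160, A = 22 400 mm², y = 80 mm, Ī = 47 786 667 mm⁴.
Semicircular cap: semicircle r = 70, A = 7696.9 mm², y = 189.71 mm, Ī = 2 635 265 mm⁴.
Centroid: ȳ = ΣA·y / ΣA = 108.06 mm.
Transfer each piece to the centroidal x-axis using Ī + A·d² with d = y − 108.06:
  rectangular body: d = -28.057 mm → contributes +65 419 425 mm⁴
  semicircular cap: d = 81.652 mm → contributes +53 951 207 mm⁴
Total I = 119 370 631 mm⁴.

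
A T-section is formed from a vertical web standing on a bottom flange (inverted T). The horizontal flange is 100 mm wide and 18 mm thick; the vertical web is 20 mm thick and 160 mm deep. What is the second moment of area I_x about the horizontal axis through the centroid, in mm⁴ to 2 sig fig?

I_x ≈ 1.6 × 10⁷ mm⁴

Treat the section as a set of non-overlapping primitives; coordinates are from the bounding-box lower-left.
Flange: 100 × 18, A = 1 800 mm², y = 9 mm, Ī = 48 600 mm⁴.
Web: 20 × 160, A = 3 200 mm², y = 98 mm, Ī = 6 826 667 mm⁴.
Centroid: ȳ = ΣA·y / ΣA = 65.96 mm.
Transfer each piece to the horizontal axis through the centroid using Ī + A·d² with d = y − 65.96:
  flange: d = -56.96 mm → contributes +5 888 595 mm⁴
  web: d = 32.04 mm → contributes +10 111 664 mm⁴
Total I = 16 000 259 mm⁴.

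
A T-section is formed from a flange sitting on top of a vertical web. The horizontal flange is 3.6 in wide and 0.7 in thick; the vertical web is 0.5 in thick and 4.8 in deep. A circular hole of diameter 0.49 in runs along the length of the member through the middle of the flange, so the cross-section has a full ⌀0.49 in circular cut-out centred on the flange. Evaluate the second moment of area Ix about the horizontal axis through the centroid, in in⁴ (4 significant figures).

Ix ≈ 13.65 in⁴

Treat the section as a set of non-overlapping primitives; coordinates are from the bounding-box lower-left.
Flange: 3.6 × 0.7, A = 2.52 in², y = 5.15 in, Ī = 0.1029 in⁴.
Web: 0.5 × 4.8, A = 2.4 in², y = 2.4 in, Ī = 4.608 in⁴.
Hole (subtracted): ⌀0.49, A = 0.188574 in², y = 5.15 in, Ī = 0.00282979 in⁴.
Centroid: ȳ = ΣA·y / ΣA = 3.75507 in.
Transfer each piece to the horizontal axis through the centroid using Ī + A·d² with d = y − 3.75507:
  flange: d = 1.39493 in → contributes +5.00638 in⁴
  web: d = -1.35507 in → contributes +9.01493 in⁴
  hole: d = 1.39493 in → contributes −0.369762 in⁴
Total I = 13.6515 in⁴.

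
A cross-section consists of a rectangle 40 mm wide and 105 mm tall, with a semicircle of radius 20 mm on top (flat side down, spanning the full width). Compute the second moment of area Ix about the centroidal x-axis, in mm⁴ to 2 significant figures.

Ix ≈ 5.9 × 10⁶ mm⁴

Decompose the section into non-overlapping parts with the origin at the bottom-left of its bounding rectangle.
Rectangular body: 40 × 105, A = 4 200 mm², y = 52.5 mm, Ī = 3 858 750 mm⁴.
Semicircular cap: semicircle r = 20, A = 628.3 mm², y = 113.5 mm, Ī = 17 561 mm⁴.
Centroid: ȳ = ΣA·y / ΣA = 60.44 mm.
Transfer each piece to the centroidal x-axis using Ī + A·d² with d = y − 60.44:
  rectangular body: d = -7.937 mm → contributes +4 123 301 mm⁴
  semicircular cap: d = 53.05 mm → contributes +1 785 956 mm⁴
Total I = 5 909 257 mm⁴.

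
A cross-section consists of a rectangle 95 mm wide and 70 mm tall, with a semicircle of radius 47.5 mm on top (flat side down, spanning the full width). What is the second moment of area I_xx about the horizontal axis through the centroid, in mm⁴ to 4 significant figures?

I_xx ≈ 1.031 × 10⁷ mm⁴

Decompose the section into non-overlapping parts with the origin at the bottom-left of its bounding rectangle.
Rectangular body: 95 × 70, A = 6 650 mm², y = 35 mm, Ī = 2 715 417 mm⁴.
Semicircular cap: semicircle r = 47.5, A = 3544.11 mm², y = 90.1596 mm, Ī = 558 736 mm⁴.
Centroid: ȳ = ΣA·y / ΣA = 54.1769 mm.
Transfer each piece to the horizontal axis through the centroid using Ī + A·d² with d = y − 54.1769:
  rectangular body: d = -19.1769 mm → contributes +5 160 986 mm⁴
  semicircular cap: d = 35.9827 mm → contributes +5 147 486 mm⁴
Total I = 10 308 472 mm⁴.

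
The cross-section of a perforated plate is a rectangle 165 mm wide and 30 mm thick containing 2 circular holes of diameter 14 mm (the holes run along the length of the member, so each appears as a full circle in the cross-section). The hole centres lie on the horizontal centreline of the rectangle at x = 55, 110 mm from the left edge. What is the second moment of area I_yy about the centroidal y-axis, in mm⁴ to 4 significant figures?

I_yy ≈ 1.099 × 10⁷ mm⁴

Decompose the section into non-overlapping parts with the origin at the bottom-left of its bounding rectangle.
Plate: 165 × 30, A = 4 950 mm², x = 82.5 mm, Ī = 11 230 313 mm⁴.
Hole 1 (subtracted): ⌀14, A = 153.938 mm², x = 55 mm, Ī = 1885.74 mm⁴.
Hole 2 (subtracted): ⌀14, A = 153.938 mm², x = 110 mm, Ī = 1885.74 mm⁴.
By symmetry the centroid is at mid-width, x̄ = 82.5 mm.
Transfer each piece to the centroidal y-axis using Ī + A·d² with d = x − 82.5:
  plate: d = 0 mm → contributes +11 230 313 mm⁴
  hole 1: d = -27.5 mm → contributes −118 301 mm⁴
  hole 2: d = 27.5 mm → contributes −118 301 mm⁴
Total I = 10 993 710 mm⁴.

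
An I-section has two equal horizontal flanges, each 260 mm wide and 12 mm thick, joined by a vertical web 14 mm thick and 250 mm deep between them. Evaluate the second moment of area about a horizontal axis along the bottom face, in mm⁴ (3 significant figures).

Decompose the section into non-overlapping parts with the origin at the bottom-left of its bounding rectangle.
Bottom flange: 260 × 12, A = 3 120 mm², y = 6 mm, Ī = 37 440 mm⁴.
Web: 14 × 250, A = 3 500 mm², y = 137 mm, Ī = 18 229 167 mm⁴.
Top flange: 260 × 12, A = 3 120 mm², y = 268 mm, Ī = 37 440 mm⁴.
Transfer each piece to a horizontal axis along the bottom face using Ī + A·d² with d = y − 0:
  bottom flange: d = 6 mm → contributes +149 760 mm⁴
  web: d = 137 mm → contributes +83 920 667 mm⁴
  top flange: d = 268 mm → contributes +224 128 320 mm⁴
Total I = 308 198 747 mm⁴.

I_base ≈ 3.08 × 10⁸ mm⁴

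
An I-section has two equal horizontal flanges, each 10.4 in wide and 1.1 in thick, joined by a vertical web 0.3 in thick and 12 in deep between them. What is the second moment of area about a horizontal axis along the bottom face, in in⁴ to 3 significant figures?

Split into non-overlapping primitives; take the origin at the lower-left of the bounding box.
Bottom flange: 10.4 × 1.1, A = 11.44 in², y = 0.55 in, Ī = 1.1535 in⁴.
Web: 0.3 × 12, A = 3.6 in², y = 7.1 in, Ī = 43.2 in⁴.
Top flange: 10.4 × 1.1, A = 11.44 in², y = 13.65 in, Ī = 1.1535 in⁴.
Transfer each piece to a horizontal axis along the bottom face using Ī + A·d² with d = y − 0:
  bottom flange: d = 0.55 in → contributes +4.6141 in⁴
  web: d = 7.1 in → contributes +224.68 in⁴
  top flange: d = 13.65 in → contributes +2132.7 in⁴
Total I = 2 362 in⁴.

I_base ≈ 2360 in⁴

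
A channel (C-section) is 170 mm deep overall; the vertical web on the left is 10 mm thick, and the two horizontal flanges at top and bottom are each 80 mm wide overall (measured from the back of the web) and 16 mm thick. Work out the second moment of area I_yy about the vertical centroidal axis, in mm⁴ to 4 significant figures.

I_yy ≈ 2.475 × 10⁶ mm⁴

Break the section into simple shapes (no overlaps), measuring from the bottom-left corner of the bounding box.
Web: 10 × 170, A = 1 700 mm², x = 5 mm, Ī = 14166.7 mm⁴.
Top flange (beyond web): 70 × 16, A = 1 120 mm², x = 45 mm, Ī = 457 333 mm⁴.
Bottom flange (beyond web): 70 × 16, A = 1 120 mm², x = 45 mm, Ī = 457 333 mm⁴.
Centroid: x̄ = ΣA·x / ΣA = 27.7411 mm.
Transfer each piece to the vertical centroidal axis using Ī + A·d² with d = x − 27.7411:
  web: d = -22.7411 mm → contributes +893 336 mm⁴
  top flange (beyond web): d = 17.2589 mm → contributes +790 947 mm⁴
  bottom flange (beyond web): d = 17.2589 mm → contributes +790 947 mm⁴
Total I = 2 475 229 mm⁴.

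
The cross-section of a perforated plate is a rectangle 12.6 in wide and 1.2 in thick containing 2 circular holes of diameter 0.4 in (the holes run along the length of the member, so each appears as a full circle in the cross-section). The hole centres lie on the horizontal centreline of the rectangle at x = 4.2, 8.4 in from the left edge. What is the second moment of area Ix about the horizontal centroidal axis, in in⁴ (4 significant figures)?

Break the section into simple shapes (no overlaps), measuring from the bottom-left corner of the bounding box.
Plate: 12.6 × 1.2, A = 15.12 in², y = 0.6 in, Ī = 1.8144 in⁴.
Hole 1 (subtracted): ⌀0.4, A = 0.125664 in², y = 0.6 in, Ī = 0.00125664 in⁴.
Hole 2 (subtracted): ⌀0.4, A = 0.125664 in², y = 0.6 in, Ī = 0.00125664 in⁴.
By symmetry the centroid is at mid-height, ȳ = 0.6 in.
All pieces are centred on the horizontal centroidal axis, so I = ΣĪ (holes subtracted) = 1.81189 in⁴.

Ix ≈ 1.812 in⁴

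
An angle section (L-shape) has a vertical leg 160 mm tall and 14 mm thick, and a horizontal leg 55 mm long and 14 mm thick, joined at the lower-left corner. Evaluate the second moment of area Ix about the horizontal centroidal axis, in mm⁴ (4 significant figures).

Ix ≈ 7.223 × 10⁶ mm⁴

Decompose the section into non-overlapping parts with the origin at the bottom-left of its bounding rectangle.
Vertical leg: 14 × 160, A = 2 240 mm², y = 80 mm, Ī = 4 778 667 mm⁴.
Horizontal leg (remainder): 41 × 14, A = 574 mm², y = 7 mm, Ī = 9375.33 mm⁴.
Centroid: ȳ = ΣA·y / ΣA = 65.1095 mm.
Transfer each piece to the horizontal centroidal axis using Ī + A·d² with d = y − 65.1095:
  vertical leg: d = 14.8905 mm → contributes +5 275 338 mm⁴
  horizontal leg (remainder): d = -58.1095 mm → contributes +1 947 606 mm⁴
Total I = 7 222 944 mm⁴.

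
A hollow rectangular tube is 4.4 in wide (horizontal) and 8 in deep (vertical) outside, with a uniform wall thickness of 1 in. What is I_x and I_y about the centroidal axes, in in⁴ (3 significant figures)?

Decompose the section into non-overlapping parts with the origin at the bottom-left of its bounding rectangle.
Outer rectangle: 4.4 × 8, A = 35.2 in², y = 4 in, Ī = 187.73 in⁴.
Inner void (subtracted): 2.4 × 6, A = 14.4 in², y = 4 in, Ī = 43.2 in⁴.
By symmetry the centroid is at mid-height, ȳ = 4 in.
All pieces are centred on the centroidal x-axis, so I = ΣĪ (holes subtracted) = 144.53 in⁴.
Repeating about the centroidal y-axis gives I_y = 49.877 in⁴.

I_x ≈ 145 in⁴, I_y ≈ 49.9 in⁴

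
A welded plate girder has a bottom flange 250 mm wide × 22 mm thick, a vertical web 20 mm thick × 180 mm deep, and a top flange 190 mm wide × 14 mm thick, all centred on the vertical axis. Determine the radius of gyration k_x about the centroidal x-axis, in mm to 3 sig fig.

k_x ≈ 84.3 mm

Split into non-overlapping primitives; take the origin at the lower-left of the bounding box.
Bottom plate: 250 × 22, A = 5 500 mm², y = 11 mm, Ī = 221 833 mm⁴.
Web plate: 20 × 180, A = 3 600 mm², y = 112 mm, Ī = 9 720 000 mm⁴.
Top plate: 190 × 14, A = 2 660 mm², y = 209 mm, Ī = 43 447 mm⁴.
Centroid: ȳ = ΣA·y / ΣA = 86.704 mm.
Transfer each piece to the centroidal x-axis using Ī + A·d² with d = y − 86.704:
  bottom plate: d = -75.704 mm → contributes +31 742 927 mm⁴
  web plate: d = 25.296 mm → contributes +12 023 581 mm⁴
  top plate: d = 122.3 mm → contributes +39 827 182 mm⁴
Total I = 83 593 690 mm⁴.
Radius of gyration: k = √(I/A) = √(83 593 690 / 11 760) = 84.311 mm.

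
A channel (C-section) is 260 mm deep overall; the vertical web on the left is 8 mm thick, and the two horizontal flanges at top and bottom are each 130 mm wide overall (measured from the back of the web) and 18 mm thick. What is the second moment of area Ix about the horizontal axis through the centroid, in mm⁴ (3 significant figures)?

Decompose the section into non-overlapping parts with the origin at the bottom-left of its bounding rectangle.
Web: 8 × 260, A = 2 080 mm², y = 130 mm, Ī = 11 717 333 mm⁴.
Top flange (beyond web): 122 × 18, A = 2 196 mm², y = 251 mm, Ī = 59 292 mm⁴.
Bottom flange (beyond web): 122 × 18, A = 2 196 mm², y = 9 mm, Ī = 59 292 mm⁴.
By symmetry the centroid is at mid-height, ȳ = 130 mm.
Transfer each piece to the horizontal axis through the centroid using Ī + A·d² with d = y − 130:
  web: d = 0 mm → contributes +11 717 333 mm⁴
  top flange (beyond web): d = 121 mm → contributes +32 210 928 mm⁴
  bottom flange (beyond web): d = -121 mm → contributes +32 210 928 mm⁴
Total I = 76 139 189 mm⁴.

Ix ≈ 7.61 × 10⁷ mm⁴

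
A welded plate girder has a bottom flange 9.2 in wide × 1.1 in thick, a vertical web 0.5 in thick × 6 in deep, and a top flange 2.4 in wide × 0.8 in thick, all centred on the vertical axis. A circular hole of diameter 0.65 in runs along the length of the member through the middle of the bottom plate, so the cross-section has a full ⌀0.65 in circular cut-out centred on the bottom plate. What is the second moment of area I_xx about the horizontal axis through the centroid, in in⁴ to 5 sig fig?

I_xx ≈ 101.52 in⁴

Split into non-overlapping primitives; take the origin at the lower-left of the bounding box.
Bottom plate: 9.2 × 1.1, A = 10.12 in², y = 0.55 in, Ī = 1.020433 in⁴.
Web plate: 0.5 × 6, A = 3 in², y = 4.1 in, Ī = 9 in⁴.
Top plate: 2.4 × 0.8, A = 1.92 in², y = 7.5 in, Ī = 0.1024 in⁴.
Hole (subtracted): ⌀0.65, A = 0.3318307 in², y = 0.55 in, Ī = 0.008762405 in⁴.
Centroid: ȳ = ΣA·y / ΣA = 2.181338 in.
Transfer each piece to the horizontal axis through the centroid using Ī + A·d² with d = y − 2.181338:
  bottom plate: d = -1.631338 in → contributes +27.95243 in⁴
  web plate: d = 1.918662 in → contributes +20.04379 in⁴
  top plate: d = 5.318662 in → contributes +54.41567 in⁴
  hole: d = -1.631338 in → contributes −0.8918518 in⁴
Total I = 101.52 in⁴.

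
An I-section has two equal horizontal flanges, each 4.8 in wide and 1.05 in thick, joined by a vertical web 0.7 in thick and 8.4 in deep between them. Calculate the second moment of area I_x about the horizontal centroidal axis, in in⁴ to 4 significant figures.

I_x ≈ 260.5 in⁴

Split into non-overlapping primitives; take the origin at the lower-left of the bounding box.
Bottom flange: 4.8 × 1.05, A = 5.04 in², y = 0.525 in, Ī = 0.46305 in⁴.
Web: 0.7 × 8.4, A = 5.88 in², y = 5.25 in, Ī = 34.5744 in⁴.
Top flange: 4.8 × 1.05, A = 5.04 in², y = 9.975 in, Ī = 0.46305 in⁴.
By symmetry the centroid is at mid-height, ȳ = 5.25 in.
Transfer each piece to the horizontal centroidal axis using Ī + A·d² with d = y − 5.25:
  bottom flange: d = -4.725 in → contributes +112.984 in⁴
  web: d = 0 in → contributes +34.5744 in⁴
  top flange: d = 4.725 in → contributes +112.984 in⁴
Total I = 260.543 in⁴.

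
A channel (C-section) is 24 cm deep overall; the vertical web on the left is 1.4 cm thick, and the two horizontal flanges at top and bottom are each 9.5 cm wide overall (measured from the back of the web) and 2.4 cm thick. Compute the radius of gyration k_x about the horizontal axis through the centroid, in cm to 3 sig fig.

Break the section into simple shapes (no overlaps), measuring from the bottom-left corner of the bounding box.
Web: 1.4 × 24, A = 33.6 cm², y = 12 cm, Ī = 1612.8 cm⁴.
Top flange (beyond web): 8.1 × 2.4, A = 19.44 cm², y = 22.8 cm, Ī = 9.3312 cm⁴.
Bottom flange (beyond web): 8.1 × 2.4, A = 19.44 cm², y = 1.2 cm, Ī = 9.3312 cm⁴.
By symmetry the centroid is at mid-height, ȳ = 12 cm.
Transfer each piece to the horizontal axis through the centroid using Ī + A·d² with d = y − 12:
  web: d = 0 cm → contributes +1612.8 cm⁴
  top flange (beyond web): d = 10.8 cm → contributes +2276.8 cm⁴
  bottom flange (beyond web): d = -10.8 cm → contributes +2276.8 cm⁴
Total I = 6166.4 cm⁴.
Radius of gyration: k = √(I/A) = √(6166.4 / 72.48) = 9.2238 cm.

k_x ≈ 9.22 cm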